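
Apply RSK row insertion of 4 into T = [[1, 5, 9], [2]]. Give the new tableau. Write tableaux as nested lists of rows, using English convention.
In row 1, 4 replaces 5 (the leftmost entry greater than 4); 5 is bumped to row 2. 5 is appended to row 2. The new tableau is [[1, 4, 9], [2, 5]].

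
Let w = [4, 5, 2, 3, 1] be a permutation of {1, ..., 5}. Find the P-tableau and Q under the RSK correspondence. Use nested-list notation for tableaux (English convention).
Insert each entry of the permutation into P by Schensted row insertion, recording in Q the position of each new cell.

Insert 4: appended to row 1. P = [[4]], Q = [[1]].
Insert 5: appended to row 1. P = [[4, 5]], Q = [[1, 2]].
Insert 2: 2 bumps 4 from row 1; 4 starts row 2. P = [[2, 5], [4]], Q = [[1, 2], [3]].
Insert 3: 3 bumps 5 from row 1; 5 appends to row 2. P = [[2, 3], [4, 5]], Q = [[1, 2], [3, 4]].
Insert 1: 1 bumps 2 from row 1; 2 bumps 4 from row 2; 4 starts row 3. P = [[1, 3], [2, 5], [4]], Q = [[1, 2], [3, 4], [5]].

So P = [[1, 3], [2, 5], [4]], Q = [[1, 2], [3, 4], [5]].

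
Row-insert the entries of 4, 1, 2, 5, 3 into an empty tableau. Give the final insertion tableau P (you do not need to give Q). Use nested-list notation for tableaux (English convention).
P = [[1, 2, 3], [4, 5]]

Insert 4: appended to row 1. P = [[4]].
Insert 1: 1 bumps 4 from row 1; 4 starts row 2. P = [[1], [4]].
Insert 2: appended to row 1. P = [[1, 2], [4]].
Insert 5: appended to row 1. P = [[1, 2, 5], [4]].
Insert 3: 3 bumps 5 from row 1; 5 appends to row 2. P = [[1, 2, 3], [4, 5]].

So P = [[1, 2, 3], [4, 5]].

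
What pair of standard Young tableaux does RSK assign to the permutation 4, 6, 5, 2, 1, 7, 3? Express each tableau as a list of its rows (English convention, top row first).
P = [[1, 3, 7], [2, 5], [4], [6]], Q = [[1, 2, 6], [3, 7], [4], [5]]

Insert each entry of the permutation into P by Schensted row insertion, recording in Q the position of each new cell.

Insert 4: appended to row 1. P = [[4]].
Insert 6: appended to row 1. P = [[4, 6]].
Insert 5: 5 bumps 6 from row 1; 6 starts row 2. P = [[4, 5], [6]].
Insert 2: 2 bumps 4 from row 1; 4 bumps 6 from row 2; 6 starts row 3. P = [[2, 5], [4], [6]].
Insert 1: 1 bumps 2 from row 1; 2 bumps 4 from row 2; 4 bumps 6 from row 3; 6 starts row 4. P = [[1, 5], [2], [4], [6]].
Insert 7: appended to row 1. P = [[1, 5, 7], [2], [4], [6]].
Insert 3: 3 bumps 5 from row 1; 5 appends to row 2. P = [[1, 3, 7], [2, 5], [4], [6]].

So P = [[1, 3, 7], [2, 5], [4], [6]], Q = [[1, 2, 6], [3, 7], [4], [5]].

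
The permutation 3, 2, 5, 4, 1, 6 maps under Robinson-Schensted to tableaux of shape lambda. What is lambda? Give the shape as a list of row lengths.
Row-insert each entry into an empty tableau.

After inserting 3: P = [[3]].
After inserting 2: P = [[2], [3]].
After inserting 5: P = [[2, 5], [3]].
After inserting 4: P = [[2, 4], [3, 5]].
After inserting 1: P = [[1, 4], [2, 5], [3]].
After inserting 6: P = [[1, 4, 6], [2, 5], [3]].

The final insertion tableau P = [[1, 4, 6], [2, 5], [3]] has shape [3, 2, 1].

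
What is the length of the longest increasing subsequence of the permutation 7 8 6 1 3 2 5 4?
3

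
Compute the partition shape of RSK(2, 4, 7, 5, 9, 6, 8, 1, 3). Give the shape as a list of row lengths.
Row-insert each entry into an empty tableau.

After inserting 2: P = [[2]].
After inserting 4: P = [[2, 4]].
After inserting 7: P = [[2, 4, 7]].
After inserting 5: P = [[2, 4, 5], [7]].
After inserting 9: P = [[2, 4, 5, 9], [7]].
After inserting 6: P = [[2, 4, 5, 6], [7, 9]].
After inserting 8: P = [[2, 4, 5, 6, 8], [7, 9]].
After inserting 1: P = [[1, 4, 5, 6, 8], [2, 9], [7]].
After inserting 3: P = [[1, 3, 5, 6, 8], [2, 4], [7, 9]].

The final insertion tableau P = [[1, 3, 5, 6, 8], [2, 4], [7, 9]] has shape [5, 2, 2].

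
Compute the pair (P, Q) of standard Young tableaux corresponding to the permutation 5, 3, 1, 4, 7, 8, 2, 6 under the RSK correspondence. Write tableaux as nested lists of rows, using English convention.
P = [[1, 2, 6, 8], [3, 4, 7], [5]], Q = [[1, 4, 5, 6], [2, 7, 8], [3]]

Insert each entry of the permutation into P by Schensted row insertion, recording in Q the position of each new cell.

Insert 5: appended to row 1. P = [[5]].
Insert 3: 3 bumps 5 from row 1; 5 starts row 2. P = [[3], [5]].
Insert 1: 1 bumps 3 from row 1; 3 bumps 5 from row 2; 5 starts row 3. P = [[1], [3], [5]].
Insert 4: appended to row 1. P = [[1, 4], [3], [5]].
Insert 7: appended to row 1. P = [[1, 4, 7], [3], [5]].
Insert 8: appended to row 1. P = [[1, 4, 7, 8], [3], [5]].
Insert 2: 2 bumps 4 from row 1; 4 appends to row 2. P = [[1, 2, 7, 8], [3, 4], [5]].
Insert 6: 6 bumps 7 from row 1; 7 appends to row 2. P = [[1, 2, 6, 8], [3, 4, 7], [5]].

So P = [[1, 2, 6, 8], [3, 4, 7], [5]], Q = [[1, 4, 5, 6], [2, 7, 8], [3]].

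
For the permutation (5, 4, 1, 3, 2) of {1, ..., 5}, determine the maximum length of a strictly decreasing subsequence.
4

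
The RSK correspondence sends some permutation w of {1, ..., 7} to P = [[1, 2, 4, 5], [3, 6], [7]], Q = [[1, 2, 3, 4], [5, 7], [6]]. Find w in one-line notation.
1 3 4 7 6 2 5

Reverse the RSK construction: for i from n down to 1, find the cell of Q containing i, remove the entry at that cell from P, and reverse-bump it up through P; the value ejected from row 1 is w(i).

Step i=7: Q has 7 at row 2, column 2; remove 6 from row 2 of P and reverse-bump: 6 enters row 1 and ejects 5. So w(7) = 5. P is now [[1, 2, 4, 6], [3], [7]].
Step i=6: Q has 6 at row 3, column 1; remove 7 from row 3 of P and reverse-bump: 7 enters row 2 and ejects 3; 3 enters row 1 and ejects 2. So w(6) = 2. P is now [[1, 3, 4, 6], [7]].
Step i=5: Q has 5 at row 2, column 1; remove 7 from row 2 of P and reverse-bump: 7 enters row 1 and ejects 6. So w(5) = 6. P is now [[1, 3, 4, 7]].
Step i=4: Q has 4 at row 1, column 4; remove that cell from P, ejecting 7. So w(4) = 7. P is now [[1, 3, 4]].
Step i=3: Q has 3 at row 1, column 3; remove that cell from P, ejecting 4. So w(3) = 4. P is now [[1, 3]].
Step i=2: Q has 2 at row 1, column 2; remove that cell from P, ejecting 3. So w(2) = 3. P is now [[1]].
Step i=1: Q has 1 at row 1, column 1; remove that cell from P, ejecting 1. So w(1) = 1. P is now [].

So w = 1 3 4 7 6 2 5.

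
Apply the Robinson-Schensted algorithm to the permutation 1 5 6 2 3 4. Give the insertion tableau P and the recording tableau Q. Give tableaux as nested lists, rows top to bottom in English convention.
Insert each entry of the permutation into P by Schensted row insertion, recording in Q the position of each new cell.

Insert 1: appended to row 1. P = [[1]], Q = [[1]].
Insert 5: appended to row 1. P = [[1, 5]], Q = [[1, 2]].
Insert 6: appended to row 1. P = [[1, 5, 6]], Q = [[1, 2, 3]].
Insert 2: 2 bumps 5 from row 1; 5 starts row 2. P = [[1, 2, 6], [5]], Q = [[1, 2, 3], [4]].
Insert 3: 3 bumps 6 from row 1; 6 appends to row 2. P = [[1, 2, 3], [5, 6]], Q = [[1, 2, 3], [4, 5]].
Insert 4: appended to row 1. P = [[1, 2, 3, 4], [5, 6]], Q = [[1, 2, 3, 6], [4, 5]].

So P = [[1, 2, 3, 4], [5, 6]], Q = [[1, 2, 3, 6], [4, 5]].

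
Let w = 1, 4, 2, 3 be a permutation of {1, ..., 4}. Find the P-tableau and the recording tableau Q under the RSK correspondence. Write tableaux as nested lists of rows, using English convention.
P = [[1, 2, 3], [4]], Q = [[1, 2, 4], [3]]

Insert each entry of the permutation into P by Schensted row insertion, recording in Q the position of each new cell.

Insert 1: appended to row 1. P = [[1]].
Insert 4: appended to row 1. P = [[1, 4]].
Insert 2: 2 bumps 4 from row 1; 4 starts row 2. P = [[1, 2], [4]].
Insert 3: appended to row 1. P = [[1, 2, 3], [4]].

So P = [[1, 2, 3], [4]], Q = [[1, 2, 4], [3]].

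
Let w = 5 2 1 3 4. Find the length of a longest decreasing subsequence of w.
3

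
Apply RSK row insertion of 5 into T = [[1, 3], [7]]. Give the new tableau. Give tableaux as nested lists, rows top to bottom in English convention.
5 is larger than every entry of row 1, so it is appended to row 1. The new tableau is [[1, 3, 5], [7]].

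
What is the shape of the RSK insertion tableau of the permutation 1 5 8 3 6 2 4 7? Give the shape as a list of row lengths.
[4, 2, 2]

Row-insert each entry into an empty tableau.

After inserting 1: P = [[1]].
After inserting 5: P = [[1, 5]].
After inserting 8: P = [[1, 5, 8]].
After inserting 3: P = [[1, 3, 8], [5]].
After inserting 6: P = [[1, 3, 6], [5, 8]].
After inserting 2: P = [[1, 2, 6], [3, 8], [5]].
After inserting 4: P = [[1, 2, 4], [3, 6], [5, 8]].
After inserting 7: P = [[1, 2, 4, 7], [3, 6], [5, 8]].

The final insertion tableau P = [[1, 2, 4, 7], [3, 6], [5, 8]] has shape [4, 2, 2].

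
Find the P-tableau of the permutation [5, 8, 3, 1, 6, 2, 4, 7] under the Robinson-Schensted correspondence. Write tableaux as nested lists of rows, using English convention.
Insert 5: appended to row 1. P = [[5]].
Insert 8: appended to row 1. P = [[5, 8]].
Insert 3: 3 bumps 5 from row 1; 5 starts row 2. P = [[3, 8], [5]].
Insert 1: 1 bumps 3 from row 1; 3 bumps 5 from row 2; 5 starts row 3. P = [[1, 8], [3], [5]].
Insert 6: 6 bumps 8 from row 1; 8 appends to row 2. P = [[1, 6], [3, 8], [5]].
Insert 2: 2 bumps 6 from row 1; 6 bumps 8 from row 2; 8 appends to row 3. P = [[1, 2], [3, 6], [5, 8]].
Insert 4: appended to row 1. P = [[1, 2, 4], [3, 6], [5, 8]].
Insert 7: appended to row 1. P = [[1, 2, 4, 7], [3, 6], [5, 8]].

So P = [[1, 2, 4, 7], [3, 6], [5, 8]].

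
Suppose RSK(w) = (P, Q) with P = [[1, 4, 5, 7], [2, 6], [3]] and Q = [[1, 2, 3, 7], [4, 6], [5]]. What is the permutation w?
3 4 6 2 1 5 7

Reverse RSK: for i = n, n-1, ..., 1, locate i in Q, remove the corresponding corner cell from P, and reverse-bump its entry up through P; the value ejected from row 1 is w(i).

So w = 3 4 6 2 1 5 7.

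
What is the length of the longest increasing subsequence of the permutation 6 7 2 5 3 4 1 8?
4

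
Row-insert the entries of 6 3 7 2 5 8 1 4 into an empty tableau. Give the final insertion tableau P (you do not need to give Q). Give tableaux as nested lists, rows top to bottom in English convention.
Insert 6: appended to row 1. P = [[6]].
Insert 3: 3 bumps 6 from row 1; 6 starts row 2. P = [[3], [6]].
Insert 7: appended to row 1. P = [[3, 7], [6]].
Insert 2: 2 bumps 3 from row 1; 3 bumps 6 from row 2; 6 starts row 3. P = [[2, 7], [3], [6]].
Insert 5: 5 bumps 7 from row 1; 7 appends to row 2. P = [[2, 5], [3, 7], [6]].
Insert 8: appended to row 1. P = [[2, 5, 8], [3, 7], [6]].
Insert 1: 1 bumps 2 from row 1; 2 bumps 3 from row 2; 3 bumps 6 from row 3; 6 starts row 4. P = [[1, 5, 8], [2, 7], [3], [6]].
Insert 4: 4 bumps 5 from row 1; 5 bumps 7 from row 2; 7 appends to row 3. P = [[1, 4, 8], [2, 5], [3, 7], [6]].

So P = [[1, 4, 8], [2, 5], [3, 7], [6]].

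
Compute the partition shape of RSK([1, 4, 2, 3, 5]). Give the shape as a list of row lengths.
[4, 1]

Row-insert each entry into an empty tableau.

After inserting 1: P = [[1]].
After inserting 4: P = [[1, 4]].
After inserting 2: P = [[1, 2], [4]].
After inserting 3: P = [[1, 2, 3], [4]].
After inserting 5: P = [[1, 2, 3, 5], [4]].

The final insertion tableau P = [[1, 2, 3, 5], [4]] has shape [4, 1].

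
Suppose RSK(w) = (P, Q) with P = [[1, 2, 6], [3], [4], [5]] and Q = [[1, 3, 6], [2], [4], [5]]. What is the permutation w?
5 1 4 3 2 6

Reverse the RSK construction: for i from n down to 1, find the cell of Q containing i, remove the entry at that cell from P, and reverse-bump it up through P; the value ejected from row 1 is w(i).

Step i=6: Q has 6 at row 1, column 3; remove that cell from P, ejecting 6. So w(6) = 6. P is now [[1, 2], [3], [4], [5]].
Step i=5: Q has 5 at row 4, column 1; remove 5 from row 4 of P and reverse-bump: 5 enters row 3 and ejects 4; 4 enters row 2 and ejects 3; 3 enters row 1 and ejects 2. So w(5) = 2. P is now [[1, 3], [4], [5]].
Step i=4: Q has 4 at row 3, column 1; remove 5 from row 3 of P and reverse-bump: 5 enters row 2 and ejects 4; 4 enters row 1 and ejects 3. So w(4) = 3. P is now [[1, 4], [5]].
Step i=3: Q has 3 at row 1, column 2; remove that cell from P, ejecting 4. So w(3) = 4. P is now [[1], [5]].
Step i=2: Q has 2 at row 2, column 1; remove 5 from row 2 of P and reverse-bump: 5 enters row 1 and ejects 1. So w(2) = 1. P is now [[5]].
Step i=1: Q has 1 at row 1, column 1; remove that cell from P, ejecting 5. So w(1) = 5. P is now [].

So w = 5 1 4 3 2 6.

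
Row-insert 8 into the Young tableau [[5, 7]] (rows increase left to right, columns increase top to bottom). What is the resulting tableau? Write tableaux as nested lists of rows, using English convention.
8 is larger than every entry of row 1, so it is appended to row 1. The new tableau is [[5, 7, 8]].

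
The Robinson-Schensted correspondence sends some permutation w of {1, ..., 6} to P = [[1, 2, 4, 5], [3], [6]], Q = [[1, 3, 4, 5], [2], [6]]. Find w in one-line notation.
6 1 3 4 5 2

Reverse RSK: for i = n, n-1, ..., 1, locate i in Q, remove the corresponding corner cell from P, and reverse-bump its entry up through P; the value ejected from row 1 is w(i).

So w = 6 1 3 4 5 2.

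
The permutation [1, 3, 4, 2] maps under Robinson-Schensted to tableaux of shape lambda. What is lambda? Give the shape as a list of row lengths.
[3, 1]

Row-insert each entry into an empty tableau.

After inserting 1: P = [[1]].
After inserting 3: P = [[1, 3]].
After inserting 4: P = [[1, 3, 4]].
After inserting 2: P = [[1, 2, 4], [3]].

The final insertion tableau P = [[1, 2, 4], [3]] has shape [3, 1].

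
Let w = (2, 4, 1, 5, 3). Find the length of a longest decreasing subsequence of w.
2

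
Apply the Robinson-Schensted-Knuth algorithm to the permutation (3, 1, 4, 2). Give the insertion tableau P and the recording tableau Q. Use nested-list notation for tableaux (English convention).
Insert each entry of the permutation into P by Schensted row insertion, recording in Q the position of each new cell.

Insert 3: appended to row 1. P = [[3]].
Insert 1: 1 bumps 3 from row 1; 3 starts row 2. P = [[1], [3]].
Insert 4: appended to row 1. P = [[1, 4], [3]].
Insert 2: 2 bumps 4 from row 1; 4 appends to row 2. P = [[1, 2], [3, 4]].

So P = [[1, 2], [3, 4]], Q = [[1, 3], [2, 4]].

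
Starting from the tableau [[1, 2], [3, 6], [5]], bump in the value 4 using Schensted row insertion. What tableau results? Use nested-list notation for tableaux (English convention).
[[1, 2, 4], [3, 6], [5]]

4 is larger than every entry of row 1, so it is appended to row 1. The new tableau is [[1, 2, 4], [3, 6], [5]].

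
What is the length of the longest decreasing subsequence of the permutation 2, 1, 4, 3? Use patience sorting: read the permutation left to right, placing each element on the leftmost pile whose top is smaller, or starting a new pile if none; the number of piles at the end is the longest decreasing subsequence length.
2

2: new pile. tops = [2]
1: new pile. tops = [2, 1]
4: onto pile 1 (replacing 2). tops = [4, 1]
3: onto pile 2 (replacing 1). tops = [4, 3]

2 piles, so the longest decreasing subsequence has length 2.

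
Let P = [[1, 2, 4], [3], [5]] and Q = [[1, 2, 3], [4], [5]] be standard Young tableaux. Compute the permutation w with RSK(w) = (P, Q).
1 3 5 4 2

Reverse the RSK construction: for i from n down to 1, find the cell of Q containing i, remove the entry at that cell from P, and reverse-bump it up through P; the value ejected from row 1 is w(i).

Step i=5: Q has 5 at row 3, column 1; remove 5 from row 3 of P and reverse-bump: 5 enters row 2 and ejects 3; 3 enters row 1 and ejects 2. So w(5) = 2. P is now [[1, 3, 4], [5]].
Step i=4: Q has 4 at row 2, column 1; remove 5 from row 2 of P and reverse-bump: 5 enters row 1 and ejects 4. So w(4) = 4. P is now [[1, 3, 5]].
Step i=3: Q has 3 at row 1, column 3; remove that cell from P, ejecting 5. So w(3) = 5. P is now [[1, 3]].
Step i=2: Q has 2 at row 1, column 2; remove that cell from P, ejecting 3. So w(2) = 3. P is now [[1]].
Step i=1: Q has 1 at row 1, column 1; remove that cell from P, ejecting 1. So w(1) = 1. P is now [].

So w = 1 3 5 4 2.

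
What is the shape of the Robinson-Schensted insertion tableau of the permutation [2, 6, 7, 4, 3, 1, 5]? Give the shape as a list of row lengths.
[3, 2, 1, 1]

RSK row insertion gives P = [[1, 3, 5], [2, 7], [4], [6]], which has shape [3, 2, 1, 1].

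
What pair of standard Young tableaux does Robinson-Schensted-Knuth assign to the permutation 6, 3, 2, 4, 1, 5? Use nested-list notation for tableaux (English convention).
P = [[1, 4, 5], [2], [3], [6]], Q = [[1, 4, 6], [2], [3], [5]]

Insert each entry of the permutation into P by Schensted row insertion, recording in Q the position of each new cell.

After inserting 6: P = [[6]].
After inserting 3: P = [[3], [6]].
After inserting 2: P = [[2], [3], [6]].
After inserting 4: P = [[2, 4], [3], [6]].
After inserting 1: P = [[1, 4], [2], [3], [6]].
After inserting 5: P = [[1, 4, 5], [2], [3], [6]].

So P = [[1, 4, 5], [2], [3], [6]], Q = [[1, 4, 6], [2], [3], [5]].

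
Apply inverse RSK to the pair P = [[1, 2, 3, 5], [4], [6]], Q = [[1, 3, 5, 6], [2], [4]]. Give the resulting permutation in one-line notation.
6 1 4 2 3 5

Reverse the RSK construction: for i from n down to 1, find the cell of Q containing i, remove the entry at that cell from P, and reverse-bump it up through P; the value ejected from row 1 is w(i).

Step i=6: Q has 6 at row 1, column 4; remove that cell from P, ejecting 5. So w(6) = 5. P is now [[1, 2, 3], [4], [6]].
Step i=5: Q has 5 at row 1, column 3; remove that cell from P, ejecting 3. So w(5) = 3. P is now [[1, 2], [4], [6]].
Step i=4: Q has 4 at row 3, column 1; remove 6 from row 3 of P and reverse-bump: 6 enters row 2 and ejects 4; 4 enters row 1 and ejects 2. So w(4) = 2. P is now [[1, 4], [6]].
Step i=3: Q has 3 at row 1, column 2; remove that cell from P, ejecting 4. So w(3) = 4. P is now [[1], [6]].
Step i=2: Q has 2 at row 2, column 1; remove 6 from row 2 of P and reverse-bump: 6 enters row 1 and ejects 1. So w(2) = 1. P is now [[6]].
Step i=1: Q has 1 at row 1, column 1; remove that cell from P, ejecting 6. So w(1) = 6. P is now [].

So w = 6 1 4 2 3 5.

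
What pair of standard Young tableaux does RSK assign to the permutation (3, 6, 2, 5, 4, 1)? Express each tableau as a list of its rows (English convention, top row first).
Insert each entry of the permutation into P by Schensted row insertion, recording in Q the position of each new cell.

Insert 3: appended to row 1. P = [[3]].
Insert 6: appended to row 1. P = [[3, 6]].
Insert 2: 2 bumps 3 from row 1; 3 starts row 2. P = [[2, 6], [3]].
Insert 5: 5 bumps 6 from row 1; 6 appends to row 2. P = [[2, 5], [3, 6]].
Insert 4: 4 bumps 5 from row 1; 5 bumps 6 from row 2; 6 starts row 3. P = [[2, 4], [3, 5], [6]].
Insert 1: 1 bumps 2 from row 1; 2 bumps 3 from row 2; 3 bumps 6 from row 3; 6 starts row 4. P = [[1, 4], [2, 5], [3], [6]].

So P = [[1, 4], [2, 5], [3], [6]], Q = [[1, 2], [3, 4], [5], [6]].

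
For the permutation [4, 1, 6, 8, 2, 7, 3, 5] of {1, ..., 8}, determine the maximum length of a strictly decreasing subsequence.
3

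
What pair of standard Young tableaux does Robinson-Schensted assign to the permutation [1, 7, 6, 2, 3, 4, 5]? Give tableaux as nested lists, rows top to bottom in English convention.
Insert each entry of the permutation into P by Schensted row insertion, recording in Q the position of each new cell.

Insert 1: appended to row 1. P = [[1]].
Insert 7: appended to row 1. P = [[1, 7]].
Insert 6: 6 bumps 7 from row 1; 7 starts row 2. P = [[1, 6], [7]].
Insert 2: 2 bumps 6 from row 1; 6 bumps 7 from row 2; 7 starts row 3. P = [[1, 2], [6], [7]].
Insert 3: appended to row 1. P = [[1, 2, 3], [6], [7]].
Insert 4: appended to row 1. P = [[1, 2, 3, 4], [6], [7]].
Insert 5: appended to row 1. P = [[1, 2, 3, 4, 5], [6], [7]].

So P = [[1, 2, 3, 4, 5], [6], [7]], Q = [[1, 2, 5, 6, 7], [3], [4]].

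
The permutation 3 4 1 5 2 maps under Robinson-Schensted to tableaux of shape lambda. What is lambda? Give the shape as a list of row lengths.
Row-insert each entry into an empty tableau.

After inserting 3: P = [[3]].
After inserting 4: P = [[3, 4]].
After inserting 1: P = [[1, 4], [3]].
After inserting 5: P = [[1, 4, 5], [3]].
After inserting 2: P = [[1, 2, 5], [3, 4]].

The final insertion tableau P = [[1, 2, 5], [3, 4]] has shape [3, 2].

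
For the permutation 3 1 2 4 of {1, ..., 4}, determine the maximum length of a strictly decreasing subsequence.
2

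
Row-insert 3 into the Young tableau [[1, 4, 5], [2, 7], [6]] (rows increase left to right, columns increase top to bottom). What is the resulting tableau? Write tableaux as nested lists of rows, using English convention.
[[1, 3, 5], [2, 4], [6, 7]]

In row 1, 3 replaces 4 (the leftmost entry greater than 3); 4 is bumped to row 2. In row 2, 4 replaces 7 (the leftmost entry greater than 4); 7 is bumped to row 3. 7 is appended to row 3. The new tableau is [[1, 3, 5], [2, 4], [6, 7]].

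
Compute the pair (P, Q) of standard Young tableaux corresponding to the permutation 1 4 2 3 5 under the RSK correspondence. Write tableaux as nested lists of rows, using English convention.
P = [[1, 2, 3, 5], [4]], Q = [[1, 2, 4, 5], [3]]

Insert each entry of the permutation into P by Schensted row insertion, recording in Q the position of each new cell.

Insert 1: appended to row 1. P = [[1]], Q = [[1]].
Insert 4: appended to row 1. P = [[1, 4]], Q = [[1, 2]].
Insert 2: 2 bumps 4 from row 1; 4 starts row 2. P = [[1, 2], [4]], Q = [[1, 2], [3]].
Insert 3: appended to row 1. P = [[1, 2, 3], [4]], Q = [[1, 2, 4], [3]].
Insert 5: appended to row 1. P = [[1, 2, 3, 5], [4]], Q = [[1, 2, 4, 5], [3]].

So P = [[1, 2, 3, 5], [4]], Q = [[1, 2, 4, 5], [3]].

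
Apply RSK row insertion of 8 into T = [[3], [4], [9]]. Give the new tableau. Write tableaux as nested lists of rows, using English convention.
[[3, 8], [4], [9]]

8 is larger than every entry of row 1, so it is appended to row 1. The new tableau is [[3, 8], [4], [9]].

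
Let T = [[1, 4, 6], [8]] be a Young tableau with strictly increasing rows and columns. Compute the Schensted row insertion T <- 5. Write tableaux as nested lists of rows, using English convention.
[[1, 4, 5], [6], [8]]

In row 1, 5 replaces 6 (the leftmost entry greater than 5); 6 is bumped to row 2. In row 2, 6 replaces 8 (the leftmost entry greater than 6); 8 is bumped to row 3. 8 starts a new row 3. The new tableau is [[1, 4, 5], [6], [8]].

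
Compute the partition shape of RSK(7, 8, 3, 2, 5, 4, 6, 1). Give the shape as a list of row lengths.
Row-insert each entry into an empty tableau.

After inserting 7: P = [[7]].
After inserting 8: P = [[7, 8]].
After inserting 3: P = [[3, 8], [7]].
After inserting 2: P = [[2, 8], [3], [7]].
After inserting 5: P = [[2, 5], [3, 8], [7]].
After inserting 4: P = [[2, 4], [3, 5], [7, 8]].
After inserting 6: P = [[2, 4, 6], [3, 5], [7, 8]].
After inserting 1: P = [[1, 4, 6], [2, 5], [3, 8], [7]].

The final insertion tableau P = [[1, 4, 6], [2, 5], [3, 8], [7]] has shape [3, 2, 2, 1].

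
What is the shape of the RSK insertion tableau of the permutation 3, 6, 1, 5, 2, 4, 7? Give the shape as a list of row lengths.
[4, 2, 1]

Row-insert each entry into an empty tableau.

After inserting 3: P = [[3]].
After inserting 6: P = [[3, 6]].
After inserting 1: P = [[1, 6], [3]].
After inserting 5: P = [[1, 5], [3, 6]].
After inserting 2: P = [[1, 2], [3, 5], [6]].
After inserting 4: P = [[1, 2, 4], [3, 5], [6]].
After inserting 7: P = [[1, 2, 4, 7], [3, 5], [6]].

The final insertion tableau P = [[1, 2, 4, 7], [3, 5], [6]] has shape [4, 2, 1].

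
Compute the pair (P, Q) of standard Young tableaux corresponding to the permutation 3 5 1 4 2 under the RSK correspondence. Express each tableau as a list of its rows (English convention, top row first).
Insert each entry of the permutation into P by Schensted row insertion, recording in Q the position of each new cell.

Insert 3: appended to row 1. P = [[3]].
Insert 5: appended to row 1. P = [[3, 5]].
Insert 1: 1 bumps 3 from row 1; 3 starts row 2. P = [[1, 5], [3]].
Insert 4: 4 bumps 5 from row 1; 5 appends to row 2. P = [[1, 4], [3, 5]].
Insert 2: 2 bumps 4 from row 1; 4 bumps 5 from row 2; 5 starts row 3. P = [[1, 2], [3, 4], [5]].

So P = [[1, 2], [3, 4], [5]], Q = [[1, 2], [3, 4], [5]].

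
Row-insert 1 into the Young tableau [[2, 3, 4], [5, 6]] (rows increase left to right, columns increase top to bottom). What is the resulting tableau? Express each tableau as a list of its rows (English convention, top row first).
[[1, 3, 4], [2, 6], [5]]

In row 1, 1 replaces 2 (the leftmost entry greater than 1); 2 is bumped to row 2. In row 2, 2 replaces 5 (the leftmost entry greater than 2); 5 is bumped to row 3. 5 starts a new row 3. The new tableau is [[1, 3, 4], [2, 6], [5]].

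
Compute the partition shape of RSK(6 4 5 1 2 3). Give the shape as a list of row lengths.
[3, 2, 1]

Row-insert each entry into an empty tableau.

After inserting 6: P = [[6]].
After inserting 4: P = [[4], [6]].
After inserting 5: P = [[4, 5], [6]].
After inserting 1: P = [[1, 5], [4], [6]].
After inserting 2: P = [[1, 2], [4, 5], [6]].
After inserting 3: P = [[1, 2, 3], [4, 5], [6]].

The final insertion tableau P = [[1, 2, 3], [4, 5], [6]] has shape [3, 2, 1].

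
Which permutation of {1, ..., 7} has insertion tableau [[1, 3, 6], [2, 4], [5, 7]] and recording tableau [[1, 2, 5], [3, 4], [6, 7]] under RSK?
5 7 2 4 6 1 3

Reverse the RSK construction: for i from n down to 1, find the cell of Q containing i, remove the entry at that cell from P, and reverse-bump it up through P; the value ejected from row 1 is w(i).

Step i=7: Q has 7 at row 3, column 2; remove 7 from row 3 of P and reverse-bump: 7 enters row 2 and ejects 4; 4 enters row 1 and ejects 3. So w(7) = 3. P is now [[1, 4, 6], [2, 7], [5]].
Step i=6: Q has 6 at row 3, column 1; remove 5 from row 3 of P and reverse-bump: 5 enters row 2 and ejects 2; 2 enters row 1 and ejects 1. So w(6) = 1. P is now [[2, 4, 6], [5, 7]].
Step i=5: Q has 5 at row 1, column 3; remove that cell from P, ejecting 6. So w(5) = 6. P is now [[2, 4], [5, 7]].
Step i=4: Q has 4 at row 2, column 2; remove 7 from row 2 of P and reverse-bump: 7 enters row 1 and ejects 4. So w(4) = 4. P is now [[2, 7], [5]].
Step i=3: Q has 3 at row 2, column 1; remove 5 from row 2 of P and reverse-bump: 5 enters row 1 and ejects 2. So w(3) = 2. P is now [[5, 7]].
Step i=2: Q has 2 at row 1, column 2; remove that cell from P, ejecting 7. So w(2) = 7. P is now [[5]].
Step i=1: Q has 1 at row 1, column 1; remove that cell from P, ejecting 5. So w(1) = 5. P is now [].

So w = 5 7 2 4 6 1 3.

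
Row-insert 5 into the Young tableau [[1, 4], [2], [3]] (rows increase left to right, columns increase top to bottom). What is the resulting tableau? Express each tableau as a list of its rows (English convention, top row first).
[[1, 4, 5], [2], [3]]

5 is larger than every entry of row 1, so it is appended to row 1. The new tableau is [[1, 4, 5], [2], [3]].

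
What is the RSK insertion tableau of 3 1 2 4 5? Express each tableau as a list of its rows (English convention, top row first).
Insert 3: appended to row 1. P = [[3]].
Insert 1: 1 bumps 3 from row 1; 3 starts row 2. P = [[1], [3]].
Insert 2: appended to row 1. P = [[1, 2], [3]].
Insert 4: appended to row 1. P = [[1, 2, 4], [3]].
Insert 5: appended to row 1. P = [[1, 2, 4, 5], [3]].

So P = [[1, 2, 4, 5], [3]].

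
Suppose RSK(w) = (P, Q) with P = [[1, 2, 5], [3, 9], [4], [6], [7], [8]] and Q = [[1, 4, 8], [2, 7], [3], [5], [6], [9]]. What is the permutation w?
8 7 6 9 4 1 3 5 2

Reverse the RSK construction: for i from n down to 1, find the cell of Q containing i, remove the entry at that cell from P, and reverse-bump it up through P; the value ejected from row 1 is w(i).

Step i=9: Q has 9 at row 6, column 1; remove 8 from row 6 of P and reverse-bump: 8 enters row 5 and ejects 7; 7 enters row 4 and ejects 6; 6 enters row 3 and ejects 4; 4 enters row 2 and ejects 3; 3 enters row 1 and ejects 2. So w(9) = 2. P is now [[1, 3, 5], [4, 9], [6], [7], [8]].
Step i=8: Q has 8 at row 1, column 3; remove that cell from P, ejecting 5. So w(8) = 5. P is now [[1, 3], [4, 9], [6], [7], [8]].
Step i=7: Q has 7 at row 2, column 2; remove 9 from row 2 of P and reverse-bump: 9 enters row 1 and ejects 3. So w(7) = 3. P is now [[1, 9], [4], [6], [7], [8]].
Step i=6: Q has 6 at row 5, column 1; remove 8 from row 5 of P and reverse-bump: 8 enters row 4 and ejects 7; 7 enters row 3 and ejects 6; 6 enters row 2 and ejects 4; 4 enters row 1 and ejects 1. So w(6) = 1. P is now [[4, 9], [6], [7], [8]].
Step i=5: Q has 5 at row 4, column 1; remove 8 from row 4 of P and reverse-bump: 8 enters row 3 and ejects 7; 7 enters row 2 and ejects 6; 6 enters row 1 and ejects 4. So w(5) = 4. P is now [[6, 9], [7], [8]].
Step i=4: Q has 4 at row 1, column 2; remove that cell from P, ejecting 9. So w(4) = 9. P is now [[6], [7], [8]].
Step i=3: Q has 3 at row 3, column 1; remove 8 from row 3 of P and reverse-bump: 8 enters row 2 and ejects 7; 7 enters row 1 and ejects 6. So w(3) = 6. P is now [[7], [8]].
Step i=2: Q has 2 at row 2, column 1; remove 8 from row 2 of P and reverse-bump: 8 enters row 1 and ejects 7. So w(2) = 7. P is now [[8]].
Step i=1: Q has 1 at row 1, column 1; remove that cell from P, ejecting 8. So w(1) = 8. P is now [].

So w = 8 7 6 9 4 1 3 5 2.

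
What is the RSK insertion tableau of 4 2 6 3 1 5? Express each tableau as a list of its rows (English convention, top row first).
P = [[1, 3, 5], [2, 6], [4]]

Insert 4: appended to row 1. P = [[4]].
Insert 2: 2 bumps 4 from row 1; 4 starts row 2. P = [[2], [4]].
Insert 6: appended to row 1. P = [[2, 6], [4]].
Insert 3: 3 bumps 6 from row 1; 6 appends to row 2. P = [[2, 3], [4, 6]].
Insert 1: 1 bumps 2 from row 1; 2 bumps 4 from row 2; 4 starts row 3. P = [[1, 3], [2, 6], [4]].
Insert 5: appended to row 1. P = [[1, 3, 5], [2, 6], [4]].

So P = [[1, 3, 5], [2, 6], [4]].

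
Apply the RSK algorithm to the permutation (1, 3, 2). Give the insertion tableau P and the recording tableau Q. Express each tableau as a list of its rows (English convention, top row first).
Insert each entry of the permutation into P by Schensted row insertion, recording in Q the position of each new cell.

Insert 1: appended to row 1. P = [[1]].
Insert 3: appended to row 1. P = [[1, 3]].
Insert 2: 2 bumps 3 from row 1; 3 starts row 2. P = [[1, 2], [3]].

So P = [[1, 2], [3]], Q = [[1, 2], [3]].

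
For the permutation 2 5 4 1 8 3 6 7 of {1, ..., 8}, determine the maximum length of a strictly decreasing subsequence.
3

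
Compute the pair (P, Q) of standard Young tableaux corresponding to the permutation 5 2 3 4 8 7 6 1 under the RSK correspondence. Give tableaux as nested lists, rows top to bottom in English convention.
Insert each entry of the permutation into P by Schensted row insertion, recording in Q the position of each new cell.

Insert 5: appended to row 1. P = [[5]].
Insert 2: 2 bumps 5 from row 1; 5 starts row 2. P = [[2], [5]].
Insert 3: appended to row 1. P = [[2, 3], [5]].
Insert 4: appended to row 1. P = [[2, 3, 4], [5]].
Insert 8: appended to row 1. P = [[2, 3, 4, 8], [5]].
Insert 7: 7 bumps 8 from row 1; 8 appends to row 2. P = [[2, 3, 4, 7], [5, 8]].
Insert 6: 6 bumps 7 from row 1; 7 bumps 8 from row 2; 8 starts row 3. P = [[2, 3, 4, 6], [5, 7], [8]].
Insert 1: 1 bumps 2 from row 1; 2 bumps 5 from row 2; 5 bumps 8 from row 3; 8 starts row 4. P = [[1, 3, 4, 6], [2, 7], [5], [8]].

So P = [[1, 3, 4, 6], [2, 7], [5], [8]], Q = [[1, 3, 4, 5], [2, 6], [7], [8]].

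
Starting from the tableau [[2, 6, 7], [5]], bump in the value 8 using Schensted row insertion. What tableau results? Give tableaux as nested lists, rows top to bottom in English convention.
[[2, 6, 7, 8], [5]]

8 is larger than every entry of row 1, so it is appended to row 1. The new tableau is [[2, 6, 7, 8], [5]].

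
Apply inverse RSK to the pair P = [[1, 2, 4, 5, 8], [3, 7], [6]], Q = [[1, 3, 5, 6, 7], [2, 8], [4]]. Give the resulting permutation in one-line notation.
6 1 3 2 4 7 8 5

Reverse the RSK construction: for i from n down to 1, find the cell of Q containing i, remove the entry at that cell from P, and reverse-bump it up through P; the value ejected from row 1 is w(i).

Step i=8: Q has 8 at row 2, column 2; remove 7 from row 2 of P and reverse-bump: 7 enters row 1 and ejects 5. So w(8) = 5. P is now [[1, 2, 4, 7, 8], [3], [6]].
Step i=7: Q has 7 at row 1, column 5; remove that cell from P, ejecting 8. So w(7) = 8. P is now [[1, 2, 4, 7], [3], [6]].
Step i=6: Q has 6 at row 1, column 4; remove that cell from P, ejecting 7. So w(6) = 7. P is now [[1, 2, 4], [3], [6]].
Step i=5: Q has 5 at row 1, column 3; remove that cell from P, ejecting 4. So w(5) = 4. P is now [[1, 2], [3], [6]].
Step i=4: Q has 4 at row 3, column 1; remove 6 from row 3 of P and reverse-bump: 6 enters row 2 and ejects 3; 3 enters row 1 and ejects 2. So w(4) = 2. P is now [[1, 3], [6]].
Step i=3: Q has 3 at row 1, column 2; remove that cell from P, ejecting 3. So w(3) = 3. P is now [[1], [6]].
Step i=2: Q has 2 at row 2, column 1; remove 6 from row 2 of P and reverse-bump: 6 enters row 1 and ejects 1. So w(2) = 1. P is now [[6]].
Step i=1: Q has 1 at row 1, column 1; remove that cell from P, ejecting 6. So w(1) = 6. P is now [].

So w = 6 1 3 2 4 7 8 5.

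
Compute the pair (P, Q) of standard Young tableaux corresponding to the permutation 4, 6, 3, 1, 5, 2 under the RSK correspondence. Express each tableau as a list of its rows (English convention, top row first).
P = [[1, 2], [3, 5], [4, 6]], Q = [[1, 2], [3, 5], [4, 6]]

Insert each entry of the permutation into P by Schensted row insertion, recording in Q the position of each new cell.

Insert 4: appended to row 1. P = [[4]].
Insert 6: appended to row 1. P = [[4, 6]].
Insert 3: 3 bumps 4 from row 1; 4 starts row 2. P = [[3, 6], [4]].
Insert 1: 1 bumps 3 from row 1; 3 bumps 4 from row 2; 4 starts row 3. P = [[1, 6], [3], [4]].
Insert 5: 5 bumps 6 from row 1; 6 appends to row 2. P = [[1, 5], [3, 6], [4]].
Insert 2: 2 bumps 5 from row 1; 5 bumps 6 from row 2; 6 appends to row 3. P = [[1, 2], [3, 5], [4, 6]].

So P = [[1, 2], [3, 5], [4, 6]], Q = [[1, 2], [3, 5], [4, 6]].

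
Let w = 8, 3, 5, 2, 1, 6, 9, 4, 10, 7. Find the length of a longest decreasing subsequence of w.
4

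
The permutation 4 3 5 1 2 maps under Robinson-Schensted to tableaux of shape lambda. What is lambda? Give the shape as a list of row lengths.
[2, 2, 1]

Row-insert each entry into an empty tableau.

After inserting 4: P = [[4]].
After inserting 3: P = [[3], [4]].
After inserting 5: P = [[3, 5], [4]].
After inserting 1: P = [[1, 5], [3], [4]].
After inserting 2: P = [[1, 2], [3, 5], [4]].

The final insertion tableau P = [[1, 2], [3, 5], [4]] has shape [2, 2, 1].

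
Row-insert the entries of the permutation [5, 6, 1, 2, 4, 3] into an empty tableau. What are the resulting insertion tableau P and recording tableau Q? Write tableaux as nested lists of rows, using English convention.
Insert each entry of the permutation into P by Schensted row insertion, recording in Q the position of each new cell.

Insert 5: appended to row 1. P = [[5]].
Insert 6: appended to row 1. P = [[5, 6]].
Insert 1: 1 bumps 5 from row 1; 5 starts row 2. P = [[1, 6], [5]].
Insert 2: 2 bumps 6 from row 1; 6 appends to row 2. P = [[1, 2], [5, 6]].
Insert 4: appended to row 1. P = [[1, 2, 4], [5, 6]].
Insert 3: 3 bumps 4 from row 1; 4 bumps 5 from row 2; 5 starts row 3. P = [[1, 2, 3], [4, 6], [5]].

So P = [[1, 2, 3], [4, 6], [5]], Q = [[1, 2, 5], [3, 4], [6]].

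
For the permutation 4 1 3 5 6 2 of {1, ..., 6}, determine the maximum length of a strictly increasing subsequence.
4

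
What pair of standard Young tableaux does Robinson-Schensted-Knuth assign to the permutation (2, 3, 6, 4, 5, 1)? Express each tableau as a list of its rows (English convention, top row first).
P = [[1, 3, 4, 5], [2], [6]], Q = [[1, 2, 3, 5], [4], [6]]

Insert each entry of the permutation into P by Schensted row insertion, recording in Q the position of each new cell.

Insert 2: appended to row 1. P = [[2]].
Insert 3: appended to row 1. P = [[2, 3]].
Insert 6: appended to row 1. P = [[2, 3, 6]].
Insert 4: 4 bumps 6 from row 1; 6 starts row 2. P = [[2, 3, 4], [6]].
Insert 5: appended to row 1. P = [[2, 3, 4, 5], [6]].
Insert 1: 1 bumps 2 from row 1; 2 bumps 6 from row 2; 6 starts row 3. P = [[1, 3, 4, 5], [2], [6]].

So P = [[1, 3, 4, 5], [2], [6]], Q = [[1, 2, 3, 5], [4], [6]].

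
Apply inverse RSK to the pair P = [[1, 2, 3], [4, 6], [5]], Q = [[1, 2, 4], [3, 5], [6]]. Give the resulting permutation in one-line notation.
1 5 2 6 4 3

Reverse RSK: for i = n, n-1, ..., 1, locate i in Q, remove the corresponding corner cell from P, and reverse-bump its entry up through P; the value ejected from row 1 is w(i).

So w = 1 5 2 6 4 3.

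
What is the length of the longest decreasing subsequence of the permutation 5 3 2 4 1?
4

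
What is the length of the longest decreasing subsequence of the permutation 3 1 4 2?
2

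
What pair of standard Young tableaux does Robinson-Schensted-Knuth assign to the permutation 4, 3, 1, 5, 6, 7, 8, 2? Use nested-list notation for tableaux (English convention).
Insert each entry of the permutation into P by Schensted row insertion, recording in Q the position of each new cell.

After inserting 4: P = [[4]].
After inserting 3: P = [[3], [4]].
After inserting 1: P = [[1], [3], [4]].
After inserting 5: P = [[1, 5], [3], [4]].
After inserting 6: P = [[1, 5, 6], [3], [4]].
After inserting 7: P = [[1, 5, 6, 7], [3], [4]].
After inserting 8: P = [[1, 5, 6, 7, 8], [3], [4]].
After inserting 2: P = [[1, 2, 6, 7, 8], [3, 5], [4]].

So P = [[1, 2, 6, 7, 8], [3, 5], [4]], Q = [[1, 4, 5, 6, 7], [2, 8], [3]].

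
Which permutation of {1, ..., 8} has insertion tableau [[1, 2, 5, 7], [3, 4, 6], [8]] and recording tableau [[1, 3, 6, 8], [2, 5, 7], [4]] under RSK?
8 3 4 1 2 6 5 7

Reverse RSK: for i = n, n-1, ..., 1, locate i in Q, remove the corresponding corner cell from P, and reverse-bump its entry up through P; the value ejected from row 1 is w(i).

So w = 8 3 4 1 2 6 5 7.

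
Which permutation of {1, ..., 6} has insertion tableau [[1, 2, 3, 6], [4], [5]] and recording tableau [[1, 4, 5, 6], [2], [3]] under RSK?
Reverse the RSK construction: for i from n down to 1, find the cell of Q containing i, remove the entry at that cell from P, and reverse-bump it up through P; the value ejected from row 1 is w(i).

Step i=6: Q has 6 at row 1, column 4; remove that cell from P, ejecting 6. So w(6) = 6. P is now [[1, 2, 3], [4], [5]].
Step i=5: Q has 5 at row 1, column 3; remove that cell from P, ejecting 3. So w(5) = 3. P is now [[1, 2], [4], [5]].
Step i=4: Q has 4 at row 1, column 2; remove that cell from P, ejecting 2. So w(4) = 2. P is now [[1], [4], [5]].
Step i=3: Q has 3 at row 3, column 1; remove 5 from row 3 of P and reverse-bump: 5 enters row 2 and ejects 4; 4 enters row 1 and ejects 1. So w(3) = 1. P is now [[4], [5]].
Step i=2: Q has 2 at row 2, column 1; remove 5 from row 2 of P and reverse-bump: 5 enters row 1 and ejects 4. So w(2) = 4. P is now [[5]].
Step i=1: Q has 1 at row 1, column 1; remove that cell from P, ejecting 5. So w(1) = 5. P is now [].

So w = 5 4 1 2 3 6.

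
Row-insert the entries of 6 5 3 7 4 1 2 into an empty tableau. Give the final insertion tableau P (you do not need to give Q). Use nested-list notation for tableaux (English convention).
Insert 6: appended to row 1. P = [[6]].
Insert 5: 5 bumps 6 from row 1; 6 starts row 2. P = [[5], [6]].
Insert 3: 3 bumps 5 from row 1; 5 bumps 6 from row 2; 6 starts row 3. P = [[3], [5], [6]].
Insert 7: appended to row 1. P = [[3, 7], [5], [6]].
Insert 4: 4 bumps 7 from row 1; 7 appends to row 2. P = [[3, 4], [5, 7], [6]].
Insert 1: 1 bumps 3 from row 1; 3 bumps 5 from row 2; 5 bumps 6 from row 3; 6 starts row 4. P = [[1, 4], [3, 7], [5], [6]].
Insert 2: 2 bumps 4 from row 1; 4 bumps 7 from row 2; 7 appends to row 3. P = [[1, 2], [3, 4], [5, 7], [6]].

So P = [[1, 2], [3, 4], [5, 7], [6]].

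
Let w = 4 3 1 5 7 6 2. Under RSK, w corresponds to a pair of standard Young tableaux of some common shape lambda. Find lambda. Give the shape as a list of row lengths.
Row-insert each entry into an empty tableau.

After inserting 4: P = [[4]].
After inserting 3: P = [[3], [4]].
After inserting 1: P = [[1], [3], [4]].
After inserting 5: P = [[1, 5], [3], [4]].
After inserting 7: P = [[1, 5, 7], [3], [4]].
After inserting 6: P = [[1, 5, 6], [3, 7], [4]].
After inserting 2: P = [[1, 2, 6], [3, 5], [4, 7]].

The final insertion tableau P = [[1, 2, 6], [3, 5], [4, 7]] has shape [3, 2, 2].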